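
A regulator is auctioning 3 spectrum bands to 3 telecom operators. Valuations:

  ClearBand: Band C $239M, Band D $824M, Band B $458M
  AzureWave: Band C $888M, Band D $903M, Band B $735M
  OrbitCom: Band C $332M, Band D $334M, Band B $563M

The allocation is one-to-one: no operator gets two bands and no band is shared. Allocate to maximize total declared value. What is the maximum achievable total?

Optimal: ClearBand→Band D ($824M), AzureWave→Band C ($888M), OrbitCom→Band B ($563M) — total 824+888+563 = $2275M.
Max-entry greedy (repeatedly take the single best remaining cell) gives $1705M, worse by 570.
Every other assignment is strictly worse.

Maximum total: $2275M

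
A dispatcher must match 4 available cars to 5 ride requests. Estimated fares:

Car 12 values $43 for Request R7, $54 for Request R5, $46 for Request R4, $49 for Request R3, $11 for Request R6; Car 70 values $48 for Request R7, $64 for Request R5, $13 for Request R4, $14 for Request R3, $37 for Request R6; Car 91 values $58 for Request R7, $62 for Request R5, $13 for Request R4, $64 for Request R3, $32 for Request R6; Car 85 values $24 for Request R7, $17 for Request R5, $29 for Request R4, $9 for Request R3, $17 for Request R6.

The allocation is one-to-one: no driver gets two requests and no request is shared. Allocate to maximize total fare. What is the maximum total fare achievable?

Max total: $200

Optimal: Car 12→Request R7 ($43), Car 70→Request R5 ($64), Car 91→Request R3 ($64), Car 85→Request R4 ($29) — total 43+64+64+29 = $200.
Column-greedy (each request in turn goes to its best remaining driver) gives $177, worse by 23.
No other one-to-one assignment exceeds $200.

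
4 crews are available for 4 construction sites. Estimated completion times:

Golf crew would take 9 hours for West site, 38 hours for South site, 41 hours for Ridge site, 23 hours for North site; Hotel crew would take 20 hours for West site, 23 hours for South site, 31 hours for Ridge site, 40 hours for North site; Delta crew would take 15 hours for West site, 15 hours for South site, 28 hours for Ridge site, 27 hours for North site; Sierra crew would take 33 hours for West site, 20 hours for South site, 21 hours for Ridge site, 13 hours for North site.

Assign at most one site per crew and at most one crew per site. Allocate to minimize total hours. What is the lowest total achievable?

Optimal: Golf crew→West site (9 hours), Hotel crew→Ridge site (31 hours), Delta crew→South site (15 hours), Sierra crew→North site (13 hours) — total 9+31+15+13 = 68 hours.
Row-greedy (each crew in turn takes its cheapest remaining site) gives 80 hours, worse by 12.
Every other assignment is strictly worse.

Min total: 68 hours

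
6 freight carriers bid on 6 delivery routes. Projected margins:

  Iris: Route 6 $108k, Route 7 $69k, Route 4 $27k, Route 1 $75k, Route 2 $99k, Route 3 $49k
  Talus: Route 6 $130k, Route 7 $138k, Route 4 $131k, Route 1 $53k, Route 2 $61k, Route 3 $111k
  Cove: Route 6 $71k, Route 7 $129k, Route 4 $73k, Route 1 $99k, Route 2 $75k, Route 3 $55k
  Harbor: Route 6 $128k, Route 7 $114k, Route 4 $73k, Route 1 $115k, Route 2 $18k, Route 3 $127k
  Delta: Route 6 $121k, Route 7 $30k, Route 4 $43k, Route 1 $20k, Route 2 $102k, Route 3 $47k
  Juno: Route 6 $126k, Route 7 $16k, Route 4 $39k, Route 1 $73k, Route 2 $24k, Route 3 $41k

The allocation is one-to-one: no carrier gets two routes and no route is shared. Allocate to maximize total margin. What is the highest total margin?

Maximum total: $690k

This is the linear assignment problem.
Optimal: Iris→Route 1 ($75k), Talus→Route 4 ($131k), Cove→Route 7 ($129k), Harbor→Route 3 ($127k), Delta→Route 2 ($102k), Juno→Route 6 ($126k) — total 75+131+129+127+102+126 = $690k.
Column-greedy (each route in turn goes to its best remaining carrier) gives $550k, worse by 140.
Swapping Juno↔Talus (Juno→Route 4 $39k, Talus→Route 6 $130k) loses 88.
No other one-to-one assignment exceeds $690k.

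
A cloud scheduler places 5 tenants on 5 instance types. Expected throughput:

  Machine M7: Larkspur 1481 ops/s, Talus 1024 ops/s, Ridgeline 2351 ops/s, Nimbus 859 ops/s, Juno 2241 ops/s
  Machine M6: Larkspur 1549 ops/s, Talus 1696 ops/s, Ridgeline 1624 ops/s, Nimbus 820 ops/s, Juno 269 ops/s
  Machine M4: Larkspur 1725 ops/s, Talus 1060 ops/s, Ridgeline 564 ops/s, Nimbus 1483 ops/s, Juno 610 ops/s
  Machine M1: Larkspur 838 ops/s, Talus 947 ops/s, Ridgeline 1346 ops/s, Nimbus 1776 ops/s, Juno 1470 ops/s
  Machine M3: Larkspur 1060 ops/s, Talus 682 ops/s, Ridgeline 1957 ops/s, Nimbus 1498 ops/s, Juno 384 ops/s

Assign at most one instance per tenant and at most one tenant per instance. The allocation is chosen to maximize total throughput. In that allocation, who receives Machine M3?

This is a one-to-one assignment (maximum-weight bipartite matching).
Optimal: Larkspur→Machine M4 (1725 ops/s), Talus→Machine M6 (1696 ops/s), Ridgeline→Machine M3 (1957 ops/s), Nimbus→Machine M1 (1776 ops/s), Juno→Machine M7 (2241 ops/s) — total 1725+1696+1957+1776+2241 = 9395 ops/s.
Row-greedy (each tenant in turn takes its best remaining instance) gives 7932 ops/s, worse by 1463.
Next-best assignment: Larkspur→Machine M4, Talus→Machine M6, Ridgeline→Machine M7, Nimbus→Machine M3, Juno→Machine M1 = 8740 ops/s.
Ridgeline's own top instance is Machine M7 (2351 ops/s), but forcing Ridgeline→Machine M7 and reassigning the rest optimally gives only 8740 ops/s — worse by 655.

Ridgeline receives Machine M3.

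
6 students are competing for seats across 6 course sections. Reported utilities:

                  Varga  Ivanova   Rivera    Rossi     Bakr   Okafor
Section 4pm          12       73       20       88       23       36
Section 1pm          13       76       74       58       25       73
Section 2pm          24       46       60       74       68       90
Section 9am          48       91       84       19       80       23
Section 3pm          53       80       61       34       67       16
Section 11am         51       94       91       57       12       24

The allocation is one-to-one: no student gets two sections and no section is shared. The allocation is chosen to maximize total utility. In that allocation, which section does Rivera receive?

Treat this as an assignment problem: match each student to one section.
Optimal: Varga→Section 3pm (53 points), Ivanova→Section 11am (94 points), Rivera→Section 1pm (74 points), Rossi→Section 4pm (88 points), Bakr→Section 9am (80 points), Okafor→Section 2pm (90 points) — total 53+94+74+88+80+90 = 479 points.
Column-greedy (each section in turn goes to its best remaining student) gives 456 points, worse by 23.
No other one-to-one assignment exceeds 479 points.
Rivera's own top section is Section 11am (91 points), but forcing Rivera→Section 11am and reassigning the rest optimally gives only 478 points — worse by 1.

Rivera receives Section 1pm.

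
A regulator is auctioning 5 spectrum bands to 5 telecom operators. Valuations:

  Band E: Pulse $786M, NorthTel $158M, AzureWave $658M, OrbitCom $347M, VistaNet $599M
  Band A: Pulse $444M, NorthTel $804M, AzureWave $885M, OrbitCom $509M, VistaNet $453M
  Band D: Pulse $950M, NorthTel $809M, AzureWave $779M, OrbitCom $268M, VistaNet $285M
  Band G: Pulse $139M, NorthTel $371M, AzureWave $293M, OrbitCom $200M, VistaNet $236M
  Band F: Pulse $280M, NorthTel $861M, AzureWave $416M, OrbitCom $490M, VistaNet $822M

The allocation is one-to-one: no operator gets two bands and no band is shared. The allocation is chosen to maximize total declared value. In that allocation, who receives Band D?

Treat this as an assignment problem: match each operator to one band.
Optimal: Pulse→Band E ($786M), NorthTel→Band D ($809M), AzureWave→Band A ($885M), OrbitCom→Band G ($200M), VistaNet→Band F ($822M) — total 786+809+885+200+822 = $3502M.
Swapping NorthTel↔Pulse (NorthTel→Band E $158M, Pulse→Band D $950M) loses 487.
NorthTel's own top band is Band F ($861M), but forcing NorthTel→Band F and reassigning the rest optimally gives only $3495M — worse by 7.

NorthTel receives Band D.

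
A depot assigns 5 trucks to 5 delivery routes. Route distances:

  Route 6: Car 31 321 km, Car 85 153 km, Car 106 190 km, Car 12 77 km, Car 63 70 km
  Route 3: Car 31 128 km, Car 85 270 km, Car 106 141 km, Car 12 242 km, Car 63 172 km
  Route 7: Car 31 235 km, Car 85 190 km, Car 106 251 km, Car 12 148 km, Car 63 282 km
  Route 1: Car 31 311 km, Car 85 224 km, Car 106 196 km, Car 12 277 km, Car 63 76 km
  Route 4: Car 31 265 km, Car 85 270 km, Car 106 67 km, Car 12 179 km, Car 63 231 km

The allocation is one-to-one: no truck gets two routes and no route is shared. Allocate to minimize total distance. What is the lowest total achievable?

Minimum total: 538 km

Treat this as an assignment problem: match each truck to one route.
Optimal: Car 31→Route 3 (128 km), Car 85→Route 7 (190 km), Car 106→Route 4 (67 km), Car 12→Route 6 (77 km), Car 63→Route 1 (76 km) — total 128+190+67+77+76 = 538 km.
Column-greedy (each route in turn goes to its cheapest remaining truck) gives 812 km, worse by 274.
Next-best assignment: Car 31→Route 3, Car 85→Route 6, Car 106→Route 4, Car 12→Route 7, Car 63→Route 1 = 572 km.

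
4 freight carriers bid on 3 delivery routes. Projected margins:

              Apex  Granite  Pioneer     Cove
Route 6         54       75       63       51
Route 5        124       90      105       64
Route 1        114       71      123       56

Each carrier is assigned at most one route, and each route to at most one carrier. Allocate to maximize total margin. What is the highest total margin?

Optimal: Granite→Route 6 ($75k), Apex→Route 5 ($124k), Pioneer→Route 1 ($123k) — total 75+124+123 = $322k.

Maximum total: $322k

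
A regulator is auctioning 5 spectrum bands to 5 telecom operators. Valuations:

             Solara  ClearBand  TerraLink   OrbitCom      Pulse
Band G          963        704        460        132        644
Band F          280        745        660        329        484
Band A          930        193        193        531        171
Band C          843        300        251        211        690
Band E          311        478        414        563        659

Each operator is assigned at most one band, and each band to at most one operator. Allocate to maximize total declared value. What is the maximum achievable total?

Treat this as an assignment problem: match each operator to one band.
Optimal: Solara→Band A ($930M), ClearBand→Band G ($704M), TerraLink→Band F ($660M), OrbitCom→Band E ($563M), Pulse→Band C ($690M) — total 930+704+660+563+690 = $3547M.
Column-greedy (each band in turn goes to its best remaining operator) gives $3343M, worse by 204.
Every other assignment is strictly worse.

Maximum total: $3547M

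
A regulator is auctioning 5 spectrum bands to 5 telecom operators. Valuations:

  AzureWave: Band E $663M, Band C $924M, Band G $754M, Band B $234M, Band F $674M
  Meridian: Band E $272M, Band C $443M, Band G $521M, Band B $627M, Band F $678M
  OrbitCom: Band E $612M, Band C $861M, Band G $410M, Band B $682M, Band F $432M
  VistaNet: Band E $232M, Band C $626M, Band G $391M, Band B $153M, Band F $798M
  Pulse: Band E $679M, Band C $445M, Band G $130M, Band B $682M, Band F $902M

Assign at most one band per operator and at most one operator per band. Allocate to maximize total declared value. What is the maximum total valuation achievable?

Optimal: AzureWave→Band G ($754M), Meridian→Band B ($627M), OrbitCom→Band C ($861M), VistaNet→Band F ($798M), Pulse→Band E ($679M) — total 754+627+861+798+679 = $3719M.
Max-entry greedy (repeatedly take the single best remaining cell) gives $3261M, worse by 458.
Swapping VistaNet↔Pulse (VistaNet→Band E $232M, Pulse→Band F $902M) loses 343.

Maximum total: $3719M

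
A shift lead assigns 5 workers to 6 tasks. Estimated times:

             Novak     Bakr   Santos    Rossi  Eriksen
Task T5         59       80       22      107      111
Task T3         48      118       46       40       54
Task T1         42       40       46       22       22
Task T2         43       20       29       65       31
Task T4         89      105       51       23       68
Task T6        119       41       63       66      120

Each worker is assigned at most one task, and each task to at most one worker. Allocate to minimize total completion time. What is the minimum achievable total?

Optimal: Novak→Task T3 (48 min), Bakr→Task T2 (20 min), Santos→Task T5 (22 min), Rossi→Task T4 (23 min), Eriksen→Task T1 (22 min) — total 48+20+22+23+22 = 135 min.
Column-greedy (each task in turn goes to its cheapest remaining worker) gives 193 min, worse by 58.
Next-best assignment: Novak→Task T2, Bakr→Task T6, Santos→Task T5, Rossi→Task T4, Eriksen→Task T1 = 151 min.
Every other assignment is strictly worse.

Min total: 135 min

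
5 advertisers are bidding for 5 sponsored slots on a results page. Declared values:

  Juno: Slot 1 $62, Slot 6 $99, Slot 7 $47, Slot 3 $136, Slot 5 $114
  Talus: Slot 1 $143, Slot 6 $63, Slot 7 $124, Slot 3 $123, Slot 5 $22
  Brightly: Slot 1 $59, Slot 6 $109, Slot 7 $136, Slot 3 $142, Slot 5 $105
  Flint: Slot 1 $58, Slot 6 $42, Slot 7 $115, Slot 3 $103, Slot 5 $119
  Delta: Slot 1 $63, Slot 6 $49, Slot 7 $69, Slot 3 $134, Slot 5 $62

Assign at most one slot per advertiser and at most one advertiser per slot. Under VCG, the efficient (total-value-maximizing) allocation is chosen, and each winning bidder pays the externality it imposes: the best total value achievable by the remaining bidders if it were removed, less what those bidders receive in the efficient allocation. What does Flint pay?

Efficient allocation: Juno→Slot 6 ($99), Talus→Slot 1 ($143), Brightly→Slot 7 ($136), Flint→Slot 5 ($119), Delta→Slot 3 ($134); total welfare W = $631.
Flint receives Slot 5 at value $119, so the others get W − 119 = $512.
Without Flint: best allocation of the remaining 4 bidders over all 5 slots is Juno→Slot 5 ($114), Talus→Slot 1 ($143), Brightly→Slot 7 ($136), Delta→Slot 3 ($134), total $527.
VCG payment = (others' best without Flint) − (others' welfare with Flint) = 527 − 512 = $15.

Flint pays $15.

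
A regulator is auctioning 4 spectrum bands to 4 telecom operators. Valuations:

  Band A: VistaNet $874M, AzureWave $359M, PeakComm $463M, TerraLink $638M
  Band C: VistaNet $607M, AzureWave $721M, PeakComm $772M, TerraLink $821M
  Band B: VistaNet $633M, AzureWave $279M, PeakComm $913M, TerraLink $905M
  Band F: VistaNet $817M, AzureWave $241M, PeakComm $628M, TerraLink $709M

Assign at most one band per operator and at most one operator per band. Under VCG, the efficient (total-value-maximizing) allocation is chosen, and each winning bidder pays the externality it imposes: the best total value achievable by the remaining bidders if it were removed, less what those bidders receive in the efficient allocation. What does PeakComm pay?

Efficient allocation: VistaNet→Band A ($874M), AzureWave→Band C ($721M), PeakComm→Band B ($913M), TerraLink→Band F ($709M); total welfare W = $3217M.
PeakComm receives Band B at value $913M, so the others get W − 913 = $2304M.
Without PeakComm: best allocation of the remaining 3 bidders over all 4 bands is VistaNet→Band A ($874M), AzureWave→Band C ($721M), TerraLink→Band B ($905M), total $2500M.
VCG payment = (others' best without PeakComm) − (others' welfare with PeakComm) = 2500 − 2304 = $196M.

PeakComm pays $196M.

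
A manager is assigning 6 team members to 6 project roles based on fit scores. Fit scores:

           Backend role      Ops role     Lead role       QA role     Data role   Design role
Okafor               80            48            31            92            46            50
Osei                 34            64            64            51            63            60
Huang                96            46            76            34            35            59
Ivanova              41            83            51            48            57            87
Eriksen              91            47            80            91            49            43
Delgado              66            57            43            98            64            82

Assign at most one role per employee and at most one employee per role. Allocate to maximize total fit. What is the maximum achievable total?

This is the linear assignment problem.
Optimal: Okafor→QA role (92 pts), Osei→Data role (63 pts), Huang→Backend role (96 pts), Ivanova→Ops role (83 pts), Eriksen→Lead role (80 pts), Delgado→Design role (82 pts) — total 92+63+96+83+80+82 = 496 pts.
Row-greedy (each employee in turn takes its best remaining role) gives 483 pts, worse by 13.
Every other assignment is strictly worse.

Maximum total: 496 pts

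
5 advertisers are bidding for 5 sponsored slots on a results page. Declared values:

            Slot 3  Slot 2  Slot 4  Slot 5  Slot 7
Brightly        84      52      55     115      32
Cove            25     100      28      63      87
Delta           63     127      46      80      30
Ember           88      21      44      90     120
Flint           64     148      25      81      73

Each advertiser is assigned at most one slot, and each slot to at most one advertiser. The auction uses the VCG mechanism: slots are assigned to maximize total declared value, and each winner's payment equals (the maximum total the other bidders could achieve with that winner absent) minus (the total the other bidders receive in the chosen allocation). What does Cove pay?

Efficient allocation: Brightly→Slot 5 ($115), Cove→Slot 7 ($87), Delta→Slot 4 ($46), Ember→Slot 3 ($88), Flint→Slot 2 ($148); total welfare W = $484.
Cove receives Slot 7 at value $87, so the others get W − 87 = $397.
Without Cove: best allocation of the remaining 4 bidders over all 5 slots is Brightly→Slot 5 ($115), Delta→Slot 3 ($63), Ember→Slot 7 ($120), Flint→Slot 2 ($148), total $446.
VCG payment = (others' best without Cove) − (others' welfare with Cove) = 446 − 397 = $49.

Cove pays $49.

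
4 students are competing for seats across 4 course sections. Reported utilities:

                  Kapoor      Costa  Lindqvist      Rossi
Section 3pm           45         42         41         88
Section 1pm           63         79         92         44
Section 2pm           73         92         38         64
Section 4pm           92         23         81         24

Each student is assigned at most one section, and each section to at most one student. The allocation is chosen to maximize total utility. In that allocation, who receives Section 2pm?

Treat this as an assignment problem: match each student to one section.
Optimal: Kapoor→Section 4pm (92 points), Costa→Section 2pm (92 points), Lindqvist→Section 1pm (92 points), Rossi→Section 3pm (88 points) — total 92+92+92+88 = 364 points.
Next-best assignment: Kapoor→Section 1pm, Costa→Section 2pm, Lindqvist→Section 4pm, Rossi→Section 3pm = 324 points.
Swapping Lindqvist↔Costa (Lindqvist→Section 2pm 38 points, Costa→Section 1pm 79 points) loses 67.
Checked against all permutations: 364 points is optimal.

Costa receives Section 2pm.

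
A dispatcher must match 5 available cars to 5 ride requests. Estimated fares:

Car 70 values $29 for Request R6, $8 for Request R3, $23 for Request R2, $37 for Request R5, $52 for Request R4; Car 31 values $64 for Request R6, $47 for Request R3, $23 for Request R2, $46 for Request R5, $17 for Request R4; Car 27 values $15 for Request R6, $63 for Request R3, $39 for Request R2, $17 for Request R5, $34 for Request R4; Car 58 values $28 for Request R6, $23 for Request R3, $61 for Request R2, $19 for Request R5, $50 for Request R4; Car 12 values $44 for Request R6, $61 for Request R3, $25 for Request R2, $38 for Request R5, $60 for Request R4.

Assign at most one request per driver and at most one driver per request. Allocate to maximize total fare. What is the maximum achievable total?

Maximum total: $285

Optimal: Car 70→Request R5 ($37), Car 31→Request R6 ($64), Car 27→Request R3 ($63), Car 58→Request R2 ($61), Car 12→Request R4 ($60) — total 37+64+63+61+60 = $285.
Row-greedy (each driver in turn takes its best remaining request) gives $278, worse by 7.
Next-best assignment: Car 70→Request R4, Car 31→Request R6, Car 27→Request R3, Car 58→Request R2, Car 12→Request R5 = $278.
Checked against all permutations: $285 is optimal.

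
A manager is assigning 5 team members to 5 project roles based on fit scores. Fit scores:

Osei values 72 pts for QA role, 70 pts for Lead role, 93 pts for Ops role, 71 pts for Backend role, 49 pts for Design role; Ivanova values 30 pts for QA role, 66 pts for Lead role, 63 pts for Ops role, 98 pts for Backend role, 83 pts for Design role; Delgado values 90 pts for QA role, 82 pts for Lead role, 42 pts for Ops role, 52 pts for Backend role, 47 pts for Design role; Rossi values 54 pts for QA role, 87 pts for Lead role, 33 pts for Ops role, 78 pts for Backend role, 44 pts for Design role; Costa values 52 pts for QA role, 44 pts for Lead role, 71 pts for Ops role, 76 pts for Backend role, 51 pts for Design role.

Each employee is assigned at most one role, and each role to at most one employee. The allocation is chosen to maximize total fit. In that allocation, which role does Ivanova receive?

Optimal: Osei→Ops role (93 pts), Ivanova→Design role (83 pts), Delgado→QA role (90 pts), Rossi→Lead role (87 pts), Costa→Backend role (76 pts) — total 93+83+90+87+76 = 429 pts.
Max-entry greedy (repeatedly take the single best remaining cell) gives 419 pts, worse by 10.
Next-best assignment: Osei→Ops role, Ivanova→Backend role, Delgado→QA role, Rossi→Lead role, Costa→Design role = 419 pts.
Ivanova's own top role is Backend role (98 pts), but forcing Ivanova→Backend role and reassigning the rest optimally gives only 419 pts — worse by 10.

Ivanova receives Design role.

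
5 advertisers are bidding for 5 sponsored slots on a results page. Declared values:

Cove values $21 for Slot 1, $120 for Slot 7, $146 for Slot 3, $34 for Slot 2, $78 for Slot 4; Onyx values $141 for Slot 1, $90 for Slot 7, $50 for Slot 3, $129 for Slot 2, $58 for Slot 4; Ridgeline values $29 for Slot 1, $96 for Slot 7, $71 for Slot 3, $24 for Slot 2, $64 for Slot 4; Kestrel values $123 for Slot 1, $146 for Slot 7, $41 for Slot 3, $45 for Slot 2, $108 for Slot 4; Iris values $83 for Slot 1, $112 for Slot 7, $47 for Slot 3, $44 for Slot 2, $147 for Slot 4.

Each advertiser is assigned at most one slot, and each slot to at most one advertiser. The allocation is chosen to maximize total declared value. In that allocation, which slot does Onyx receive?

Onyx receives Slot 2.

Optimal: Cove→Slot 3 ($146), Onyx→Slot 2 ($129), Ridgeline→Slot 7 ($96), Kestrel→Slot 1 ($123), Iris→Slot 4 ($147) — total 146+129+96+123+147 = $641.
Max-entry greedy (repeatedly take the single best remaining cell) gives $604, worse by 37.
Onyx's own top slot is Slot 1 ($141), but forcing Onyx→Slot 1 and reassigning the rest optimally gives only $604 — worse by 37.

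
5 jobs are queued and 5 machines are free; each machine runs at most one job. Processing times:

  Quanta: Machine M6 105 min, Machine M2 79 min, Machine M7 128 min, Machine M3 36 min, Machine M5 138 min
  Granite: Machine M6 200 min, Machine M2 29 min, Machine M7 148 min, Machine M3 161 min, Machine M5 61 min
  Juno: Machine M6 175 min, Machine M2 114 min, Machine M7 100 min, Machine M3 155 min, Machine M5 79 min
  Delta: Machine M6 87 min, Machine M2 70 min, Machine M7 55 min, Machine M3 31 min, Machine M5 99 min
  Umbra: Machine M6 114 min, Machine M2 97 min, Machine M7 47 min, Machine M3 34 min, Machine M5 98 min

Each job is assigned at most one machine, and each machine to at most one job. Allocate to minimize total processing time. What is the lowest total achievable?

Min total: 278 min

Optimal: Quanta→Machine M3 (36 min), Granite→Machine M2 (29 min), Juno→Machine M5 (79 min), Delta→Machine M6 (87 min), Umbra→Machine M7 (47 min) — total 36+29+79+87+47 = 278 min.
Min-entry greedy (repeatedly take the single cheapest remaining cell) gives 291 min, worse by 13.
Checked against all permutations: 278 min is optimal.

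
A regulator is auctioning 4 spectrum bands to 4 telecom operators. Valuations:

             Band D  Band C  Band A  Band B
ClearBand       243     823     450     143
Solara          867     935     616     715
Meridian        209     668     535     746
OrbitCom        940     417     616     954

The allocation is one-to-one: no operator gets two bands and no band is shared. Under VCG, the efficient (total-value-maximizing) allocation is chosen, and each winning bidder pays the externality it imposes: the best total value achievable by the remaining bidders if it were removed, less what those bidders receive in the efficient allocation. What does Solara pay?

Solara pays $197M.

Efficient allocation: ClearBand→Band C ($823M), Solara→Band D ($867M), Meridian→Band A ($535M), OrbitCom→Band B ($954M); total welfare W = $3179M.
Solara receives Band D at value $867M, so the others get W − 867 = $2312M.
Without Solara: best allocation of the remaining 3 bidders over all 4 bands is ClearBand→Band C ($823M), Meridian→Band B ($746M), OrbitCom→Band D ($940M), total $2509M.
VCG payment = (others' best without Solara) − (others' welfare with Solara) = 2509 − 2312 = $197M.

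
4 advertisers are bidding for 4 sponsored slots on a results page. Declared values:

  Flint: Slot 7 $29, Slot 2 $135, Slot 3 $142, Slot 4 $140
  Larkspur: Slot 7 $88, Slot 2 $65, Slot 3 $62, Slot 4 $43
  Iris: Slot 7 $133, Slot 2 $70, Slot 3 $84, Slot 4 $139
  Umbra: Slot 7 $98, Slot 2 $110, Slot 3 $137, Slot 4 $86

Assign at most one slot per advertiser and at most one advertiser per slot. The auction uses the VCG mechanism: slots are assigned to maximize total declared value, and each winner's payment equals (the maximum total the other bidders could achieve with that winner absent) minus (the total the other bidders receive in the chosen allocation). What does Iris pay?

Efficient allocation: Flint→Slot 2 ($135), Larkspur→Slot 7 ($88), Iris→Slot 4 ($139), Umbra→Slot 3 ($137); total welfare W = $499.
Iris receives Slot 4 at value $139, so the others get W − 139 = $360.
Without Iris: best allocation of the remaining 3 bidders over all 4 slots is Flint→Slot 4 ($140), Larkspur→Slot 7 ($88), Umbra→Slot 3 ($137), total $365.
VCG payment = (others' best without Iris) − (others' welfare with Iris) = 365 − 360 = $5.

Iris pays $5.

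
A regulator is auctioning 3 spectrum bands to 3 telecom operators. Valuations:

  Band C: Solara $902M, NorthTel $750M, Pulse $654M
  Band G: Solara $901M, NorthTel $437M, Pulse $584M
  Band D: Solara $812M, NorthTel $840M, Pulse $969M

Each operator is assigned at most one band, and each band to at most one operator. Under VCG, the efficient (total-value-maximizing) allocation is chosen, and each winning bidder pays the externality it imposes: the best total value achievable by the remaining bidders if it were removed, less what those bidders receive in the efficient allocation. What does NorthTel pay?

NorthTel pays $1M.

Efficient allocation: Solara→Band G ($901M), NorthTel→Band C ($750M), Pulse→Band D ($969M); total welfare W = $2620M.
NorthTel receives Band C at value $750M, so the others get W − 750 = $1870M.
Without NorthTel: best allocation of the remaining 2 bidders over all 3 bands is Solara→Band C ($902M), Pulse→Band D ($969M), total $1871M.
VCG payment = (others' best without NorthTel) − (others' welfare with NorthTel) = 1871 − 1870 = $1M.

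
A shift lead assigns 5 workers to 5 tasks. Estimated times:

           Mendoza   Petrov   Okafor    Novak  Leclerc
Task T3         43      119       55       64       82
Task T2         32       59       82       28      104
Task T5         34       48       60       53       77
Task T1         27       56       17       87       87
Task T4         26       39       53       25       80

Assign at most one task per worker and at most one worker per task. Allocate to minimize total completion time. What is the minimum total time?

Min total: 200 min

Optimal: Mendoza→Task T5 (34 min), Petrov→Task T4 (39 min), Okafor→Task T1 (17 min), Novak→Task T2 (28 min), Leclerc→Task T3 (82 min) — total 34+39+17+28+82 = 200 min.
Column-greedy (each task in turn goes to its cheapest remaining worker) gives 216 min, worse by 16.
Next-best assignment: Mendoza→Task T4, Petrov→Task T5, Okafor→Task T1, Novak→Task T2, Leclerc→Task T3 = 201 min.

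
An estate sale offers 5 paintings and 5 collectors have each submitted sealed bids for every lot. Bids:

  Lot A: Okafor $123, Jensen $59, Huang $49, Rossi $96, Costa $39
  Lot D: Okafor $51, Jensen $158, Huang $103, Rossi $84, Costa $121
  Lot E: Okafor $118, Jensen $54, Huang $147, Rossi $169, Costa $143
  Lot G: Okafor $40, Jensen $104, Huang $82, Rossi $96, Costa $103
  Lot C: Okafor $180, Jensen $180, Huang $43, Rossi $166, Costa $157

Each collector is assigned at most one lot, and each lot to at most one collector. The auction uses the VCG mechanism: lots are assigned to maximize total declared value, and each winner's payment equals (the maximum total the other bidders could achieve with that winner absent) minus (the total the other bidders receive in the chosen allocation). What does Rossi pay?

Efficient allocation: Okafor→Lot A ($123), Jensen→Lot D ($158), Huang→Lot E ($147), Rossi→Lot C ($166), Costa→Lot G ($103); total welfare W = $697.
Rossi receives Lot C at value $166, so the others get W − 166 = $531.
Without Rossi: best allocation of the remaining 4 bidders over all 5 lots is Okafor→Lot C ($180), Jensen→Lot D ($158), Huang→Lot E ($147), Costa→Lot G ($103), total $588.
VCG payment = (others' best without Rossi) − (others' welfare with Rossi) = 588 − 531 = $57.

Rossi pays $57.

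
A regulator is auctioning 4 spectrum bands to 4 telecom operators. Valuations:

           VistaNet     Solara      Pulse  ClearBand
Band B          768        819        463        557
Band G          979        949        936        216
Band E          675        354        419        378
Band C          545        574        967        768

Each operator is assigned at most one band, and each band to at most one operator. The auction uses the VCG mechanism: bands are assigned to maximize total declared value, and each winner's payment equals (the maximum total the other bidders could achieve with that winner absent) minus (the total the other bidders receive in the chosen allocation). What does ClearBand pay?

Efficient allocation: VistaNet→Band E ($675M), Solara→Band B ($819M), Pulse→Band G ($936M), ClearBand→Band C ($768M); total welfare W = $3198M.
ClearBand receives Band C at value $768M, so the others get W − 768 = $2430M.
Without ClearBand: best allocation of the remaining 3 bidders over all 4 bands is VistaNet→Band G ($979M), Solara→Band B ($819M), Pulse→Band C ($967M), total $2765M.
VCG payment = (others' best without ClearBand) − (others' welfare with ClearBand) = 2765 − 2430 = $335M.

ClearBand pays $335M.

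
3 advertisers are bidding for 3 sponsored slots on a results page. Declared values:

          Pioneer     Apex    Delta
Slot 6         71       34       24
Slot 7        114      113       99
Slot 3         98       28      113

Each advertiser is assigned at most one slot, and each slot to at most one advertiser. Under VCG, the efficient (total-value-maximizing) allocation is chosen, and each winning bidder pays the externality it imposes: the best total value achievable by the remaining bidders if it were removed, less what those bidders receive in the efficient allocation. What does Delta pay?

Efficient allocation: Pioneer→Slot 6 ($71), Apex→Slot 7 ($113), Delta→Slot 3 ($113); total welfare W = $297.
Delta receives Slot 3 at value $113, so the others get W − 113 = $184.
Without Delta: best allocation of the remaining 2 bidders over all 3 slots is Pioneer→Slot 3 ($98), Apex→Slot 7 ($113), total $211.
VCG payment = (others' best without Delta) − (others' welfare with Delta) = 211 − 184 = $27.

Delta pays $27.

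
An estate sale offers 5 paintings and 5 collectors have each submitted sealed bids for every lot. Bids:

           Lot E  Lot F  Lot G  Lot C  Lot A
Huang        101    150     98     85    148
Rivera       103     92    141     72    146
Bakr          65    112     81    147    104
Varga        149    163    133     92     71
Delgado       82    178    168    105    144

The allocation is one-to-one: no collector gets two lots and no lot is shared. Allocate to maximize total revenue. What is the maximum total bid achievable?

Max total: $763

Optimal: Huang→Lot A ($148), Rivera→Lot G ($141), Bakr→Lot C ($147), Varga→Lot E ($149), Delgado→Lot F ($178) — total 148+141+147+149+178 = $763.
Row-greedy (each collector in turn takes its best remaining lot) gives $760, worse by 3.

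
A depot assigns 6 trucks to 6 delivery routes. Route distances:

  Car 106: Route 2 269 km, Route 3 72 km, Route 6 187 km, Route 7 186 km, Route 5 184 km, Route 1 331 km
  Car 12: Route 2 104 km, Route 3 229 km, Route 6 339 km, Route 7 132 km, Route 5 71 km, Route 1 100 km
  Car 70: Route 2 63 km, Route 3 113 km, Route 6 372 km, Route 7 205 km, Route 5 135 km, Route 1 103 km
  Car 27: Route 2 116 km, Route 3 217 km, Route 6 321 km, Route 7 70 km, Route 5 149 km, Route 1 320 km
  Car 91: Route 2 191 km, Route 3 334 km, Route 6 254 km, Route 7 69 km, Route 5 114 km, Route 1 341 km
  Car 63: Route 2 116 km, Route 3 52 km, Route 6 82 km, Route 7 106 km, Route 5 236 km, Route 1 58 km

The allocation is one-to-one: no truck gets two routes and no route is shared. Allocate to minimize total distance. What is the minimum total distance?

Treat this as an assignment problem: match each truck to one route.
Optimal: Car 106→Route 3 (72 km), Car 12→Route 1 (100 km), Car 70→Route 2 (63 km), Car 27→Route 7 (70 km), Car 91→Route 5 (114 km), Car 63→Route 6 (82 km) — total 72+100+63+70+114+82 = 501 km.
Column-greedy (each route in turn goes to its cheapest remaining truck) gives 762 km, worse by 261.
Next-best assignment: Car 106→Route 3, Car 12→Route 5, Car 70→Route 1, Car 27→Route 2, Car 91→Route 7, Car 63→Route 6 = 513 km.
Checked against all permutations: 501 km is optimal.

Minimum total: 501 km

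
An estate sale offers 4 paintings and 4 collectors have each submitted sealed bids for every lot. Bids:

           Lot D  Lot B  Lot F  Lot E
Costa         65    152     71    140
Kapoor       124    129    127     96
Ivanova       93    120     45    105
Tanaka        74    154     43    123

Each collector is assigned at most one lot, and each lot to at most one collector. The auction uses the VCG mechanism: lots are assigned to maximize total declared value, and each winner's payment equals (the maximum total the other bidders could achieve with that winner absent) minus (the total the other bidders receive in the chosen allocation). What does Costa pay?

Costa pays $12.

Efficient allocation: Costa→Lot E ($140), Kapoor→Lot F ($127), Ivanova→Lot D ($93), Tanaka→Lot B ($154); total welfare W = $514.
Costa receives Lot E at value $140, so the others get W − 140 = $374.
Without Costa: best allocation of the remaining 3 bidders over all 4 lots is Kapoor→Lot F ($127), Ivanova→Lot E ($105), Tanaka→Lot B ($154), total $386.
VCG payment = (others' best without Costa) − (others' welfare with Costa) = 386 − 374 = $12.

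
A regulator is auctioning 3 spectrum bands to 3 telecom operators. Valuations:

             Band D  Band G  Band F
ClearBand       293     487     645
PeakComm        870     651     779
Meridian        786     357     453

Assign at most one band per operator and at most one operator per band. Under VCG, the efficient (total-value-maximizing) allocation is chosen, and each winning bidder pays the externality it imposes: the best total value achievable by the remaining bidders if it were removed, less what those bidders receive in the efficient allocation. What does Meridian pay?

Meridian pays $219M.

Efficient allocation: ClearBand→Band F ($645M), PeakComm→Band G ($651M), Meridian→Band D ($786M); total welfare W = $2082M.
Meridian receives Band D at value $786M, so the others get W − 786 = $1296M.
Without Meridian: best allocation of the remaining 2 bidders over all 3 bands is ClearBand→Band F ($645M), PeakComm→Band D ($870M), total $1515M.
VCG payment = (others' best without Meridian) − (others' welfare with Meridian) = 1515 − 1296 = $219M.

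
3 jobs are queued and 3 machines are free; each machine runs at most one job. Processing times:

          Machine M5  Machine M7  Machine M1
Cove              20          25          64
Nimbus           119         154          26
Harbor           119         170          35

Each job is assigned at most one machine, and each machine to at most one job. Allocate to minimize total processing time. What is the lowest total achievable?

Minimum total: 170 min

Optimal: Cove→Machine M7 (25 min), Nimbus→Machine M1 (26 min), Harbor→Machine M5 (119 min) — total 25+26+119 = 170 min.
Min-entry greedy (repeatedly take the single cheapest remaining cell) gives 216 min, worse by 46.
Swapping Cove↔Harbor (Cove→Machine M5 20 min, Harbor→Machine M7 170 min) adds 46.
No other one-to-one assignment undercuts 170 min.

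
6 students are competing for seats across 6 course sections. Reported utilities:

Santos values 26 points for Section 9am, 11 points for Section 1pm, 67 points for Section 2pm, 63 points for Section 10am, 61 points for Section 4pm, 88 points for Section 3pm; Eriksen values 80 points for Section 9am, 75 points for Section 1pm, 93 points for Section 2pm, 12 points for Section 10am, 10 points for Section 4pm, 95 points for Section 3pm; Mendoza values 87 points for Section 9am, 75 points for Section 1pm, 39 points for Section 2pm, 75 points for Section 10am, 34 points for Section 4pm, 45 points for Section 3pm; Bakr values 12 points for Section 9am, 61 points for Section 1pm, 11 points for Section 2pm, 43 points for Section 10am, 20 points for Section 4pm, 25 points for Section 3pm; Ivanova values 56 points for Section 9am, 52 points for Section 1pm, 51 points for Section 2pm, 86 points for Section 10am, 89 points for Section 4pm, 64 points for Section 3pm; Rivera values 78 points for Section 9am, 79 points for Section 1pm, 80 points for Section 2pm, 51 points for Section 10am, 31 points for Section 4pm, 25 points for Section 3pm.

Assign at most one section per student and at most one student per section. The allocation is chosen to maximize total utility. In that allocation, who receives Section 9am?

Rivera receives Section 9am.

Optimal: Santos→Section 3pm (88 points), Eriksen→Section 2pm (93 points), Mendoza→Section 10am (75 points), Bakr→Section 1pm (61 points), Ivanova→Section 4pm (89 points), Rivera→Section 9am (78 points) — total 88+93+75+61+89+78 = 484 points.
Column-greedy (each section in turn goes to its best remaining student) gives 431 points, worse by 53.
Rivera's own top section is Section 2pm (80 points), but forcing Rivera→Section 2pm and reassigning the rest optimally gives only 475 points — worse by 9.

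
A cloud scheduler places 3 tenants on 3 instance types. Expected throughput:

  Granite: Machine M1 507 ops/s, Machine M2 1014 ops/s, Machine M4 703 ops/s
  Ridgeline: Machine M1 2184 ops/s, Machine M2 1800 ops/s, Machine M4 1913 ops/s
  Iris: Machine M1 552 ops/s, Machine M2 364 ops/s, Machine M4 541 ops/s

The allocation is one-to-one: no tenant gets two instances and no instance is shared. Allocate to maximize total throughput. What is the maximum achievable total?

Treat this as an assignment problem: match each tenant to one instance.
Optimal: Granite→Machine M2 (1014 ops/s), Ridgeline→Machine M1 (2184 ops/s), Iris→Machine M4 (541 ops/s) — total 1014+2184+541 = 3739 ops/s.
Next-best assignment: Granite→Machine M2, Ridgeline→Machine M4, Iris→Machine M1 = 3479 ops/s.
Swapping Iris↔Granite (Iris→Machine M2 364 ops/s, Granite→Machine M4 703 ops/s) loses 488.

Maximum total: 3739 ops/s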